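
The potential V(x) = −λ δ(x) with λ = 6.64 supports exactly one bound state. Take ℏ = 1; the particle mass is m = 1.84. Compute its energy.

E = -40.6

For x ≠ 0 the bound state is ψ ∝ e^{−κ|x|}; integrating the TISE across the delta gives the cusp condition 2κ = 2mλ/ℏ², so κ = 12.22.
Then E = −ℏ²κ²/(2m) = −mλ²/(2ℏ²) = -40.56.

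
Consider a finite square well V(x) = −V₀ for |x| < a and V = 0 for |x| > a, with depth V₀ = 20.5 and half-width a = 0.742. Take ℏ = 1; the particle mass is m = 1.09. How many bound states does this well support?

Define the well-strength parameter z₀ = (a/ℏ)√(2mV₀) = 0.742 × √(2·1.09·20.5) = 4.960.
The even/odd transcendental equations gain one root per π/2 in z₀, giving N = 1 + ⌊2z₀/π⌋ = 1 + ⌊3.158⌋ = 4.

N = 4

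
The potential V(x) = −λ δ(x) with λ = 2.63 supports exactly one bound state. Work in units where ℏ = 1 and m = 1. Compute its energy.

E = -3.46

The bound state is ψ(x) = √κ e^{−κ|x|}. The derivative jump ψ'(0⁺) − ψ'(0⁻) = −(2mλ/ℏ²)ψ(0) fixes κ = mλ/ℏ² = 2.630.
Then E = −ℏ²κ²/(2m) = −mλ²/(2ℏ²) = -3.458.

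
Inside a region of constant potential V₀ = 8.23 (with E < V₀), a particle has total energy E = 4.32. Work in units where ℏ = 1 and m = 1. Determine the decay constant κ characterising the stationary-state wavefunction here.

κ = 2.80

Since E < V₀ the TISE in this region is ψ'' = κ²ψ with κ = √(2m(V₀ − E))/ℏ.
κ = √(2 × 1 × 3.91) = 2.796.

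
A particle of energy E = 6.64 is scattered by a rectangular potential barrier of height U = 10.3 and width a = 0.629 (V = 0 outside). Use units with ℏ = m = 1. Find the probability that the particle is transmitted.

T = 0.115

E < U: inside the barrier ψ ∝ e^{±κx} with κ = √(2m(U − E))/ℏ = 2.706.
κa = 1.702, sinh(κa) = 2.651.
Matching ψ, ψ′ at both faces gives T = [1 + U² sinh²(κa) / (4E(U − E))]⁻¹ = 1/8.668 = 0.115.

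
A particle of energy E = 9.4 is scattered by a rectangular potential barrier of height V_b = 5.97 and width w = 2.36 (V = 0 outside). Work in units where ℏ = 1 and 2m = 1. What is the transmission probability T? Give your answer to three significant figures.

E > V_b: inside the barrier k₂ = √(2m(E − V_b))/ℏ = 1.852, k₂w = 4.371.
T = [1 + V_b² sin²(k₂w) / (4E(E − V_b))]⁻¹ = 1/1.245 = 0.803.

T = 0.803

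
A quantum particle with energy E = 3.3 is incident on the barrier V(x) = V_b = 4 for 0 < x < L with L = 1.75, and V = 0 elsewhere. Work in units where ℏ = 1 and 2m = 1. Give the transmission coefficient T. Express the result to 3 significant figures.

Since E < V_b the interior solution is evanescent with decay constant κ = √(2m(V_b − E))/ℏ = 0.8367.
κL = 1.464, sinh(κL) = 2.046.
The exact tunnelling result is T⁻¹ = 1 + V_b² sinh²(κL) / [4E(V_b − E)] = 8.251, so T = 0.121.

T = 0.121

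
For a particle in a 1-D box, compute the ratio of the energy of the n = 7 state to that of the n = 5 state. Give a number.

1.96

E_n = n²π²ℏ²/(2mL²) so the ratio is n₂²/n₁² = 49/25 = 1.96.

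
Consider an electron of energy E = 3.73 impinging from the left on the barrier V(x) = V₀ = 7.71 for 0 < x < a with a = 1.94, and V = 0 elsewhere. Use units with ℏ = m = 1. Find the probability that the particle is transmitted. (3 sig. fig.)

E < V₀: inside the barrier ψ ∝ e^{±κx} with κ = √(2m(V₀ − E))/ℏ = 2.821.
κa = 5.473, sinh(κa) = 119.1.
The exact tunnelling result is T⁻¹ = 1 + V₀² sinh²(κa) / [4E(V₀ − E)] = 14210, so T = 0.0000704.

T = 0.0000704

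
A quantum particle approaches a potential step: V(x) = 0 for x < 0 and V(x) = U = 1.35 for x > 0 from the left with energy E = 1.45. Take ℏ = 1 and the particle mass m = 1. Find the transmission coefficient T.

The wavenumbers are k₁ = √(2mE)/ℏ = 1.703 on the left and k₂ = √(2m(E − U))/ℏ = 0.4472 on the right.
Continuity of ψ and ψ′ at the step yields the reflection amplitude r = (k₁ − k₂)/(k₁ + k₂) = 0.5840; thus R = |r|² = 0.3411, T = 0.6589.

T = 0.659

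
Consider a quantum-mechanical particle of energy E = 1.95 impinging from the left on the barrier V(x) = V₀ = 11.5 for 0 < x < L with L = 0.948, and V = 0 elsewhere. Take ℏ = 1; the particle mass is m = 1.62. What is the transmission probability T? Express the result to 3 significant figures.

E < V₀: inside the barrier ψ ∝ e^{±κx} with κ = √(2m(V₀ − E))/ℏ = 5.563.
κL = 5.273, sinh(κL) = 97.53.
Matching ψ, ψ′ at both faces gives T = [1 + V₀² sinh²(κL) / (4E(V₀ − E))]⁻¹ = 1/16890 = 0.0000592.

T = 0.0000592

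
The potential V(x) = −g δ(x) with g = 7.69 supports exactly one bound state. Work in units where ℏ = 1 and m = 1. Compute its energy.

The bound state is ψ(x) = √κ e^{−κ|x|}. The derivative jump ψ'(0⁺) − ψ'(0⁻) = −(2mg/ℏ²)ψ(0) fixes κ = mg/ℏ² = 7.690.
Then E = −ℏ²κ²/(2m) = −mg²/(2ℏ²) = -29.57.

E = -29.6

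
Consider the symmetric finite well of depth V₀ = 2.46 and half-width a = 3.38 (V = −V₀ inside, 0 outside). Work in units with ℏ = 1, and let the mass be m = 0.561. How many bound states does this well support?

Define the well-strength parameter z₀ = (a/ℏ)√(2mV₀) = 3.38 × √(2·0.561·2.46) = 5.615.
A new bound state (alternating even/odd) appears each time z₀ passes a multiple of π/2, so N = ⌊2z₀/π⌋ + 1 = ⌊3.575⌋ + 1 = 4.

N = 4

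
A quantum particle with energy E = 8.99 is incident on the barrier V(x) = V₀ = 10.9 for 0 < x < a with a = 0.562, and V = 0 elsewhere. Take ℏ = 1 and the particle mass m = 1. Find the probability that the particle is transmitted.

T = 0.245

E < V₀: inside the barrier ψ ∝ e^{±κx} with κ = √(2m(V₀ − E))/ℏ = 1.954.
κa = 1.098, sinh(κa) = 1.333.
Matching ψ, ψ′ at both faces gives T = [1 + V₀² sinh²(κa) / (4E(V₀ − E))]⁻¹ = 1/4.074 = 0.245.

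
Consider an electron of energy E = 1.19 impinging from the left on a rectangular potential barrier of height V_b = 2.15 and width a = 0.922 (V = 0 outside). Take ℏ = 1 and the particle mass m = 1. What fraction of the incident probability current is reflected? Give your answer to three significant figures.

R = 0.735

Since E < V_b the interior solution is evanescent with decay constant κ = √(2m(V_b − E))/ℏ = 1.386.
κa = 1.278, sinh(κa) = 1.655.
Matching ψ, ψ′ at both faces gives T = [1 + V_b² sinh²(κa) / (4E(V_b − E))]⁻¹ = 1/3.769 = 0.265.
R = 1 − T = 0.735.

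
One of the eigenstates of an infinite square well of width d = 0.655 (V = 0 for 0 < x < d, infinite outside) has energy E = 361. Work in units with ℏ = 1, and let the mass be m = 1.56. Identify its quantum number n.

From E_n = n²π²ℏ²/(2md²) invert to n = √(2md²E)/(πℏ).
n = (0.655/π) × √(2 × 1.56 × 361) = 6.997 → n = 7.

n = 7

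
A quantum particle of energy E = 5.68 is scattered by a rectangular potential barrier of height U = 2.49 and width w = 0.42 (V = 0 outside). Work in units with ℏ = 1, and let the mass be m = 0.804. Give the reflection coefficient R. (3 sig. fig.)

R = 0.0537

E > U: inside the barrier k₂ = √(2m(E − U))/ℏ = 2.265, k₂w = 0.9512.
Matching at both interfaces gives T⁻¹ = 1 + U² sin²(k₂w) / [4E(E − U)] = 1.057, hence T = 0.946.
R = 1 − T = 0.0537.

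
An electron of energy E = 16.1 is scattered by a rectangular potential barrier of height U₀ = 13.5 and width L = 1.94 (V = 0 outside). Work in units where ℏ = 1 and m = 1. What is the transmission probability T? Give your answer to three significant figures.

T = 0.500

E > U₀: inside the barrier k₂ = √(2m(E − U₀))/ℏ = 2.280, k₂L = 4.424.
Matching at both interfaces gives T⁻¹ = 1 + U₀² sin²(k₂L) / [4E(E − U₀)] = 2.000, hence T = 0.500.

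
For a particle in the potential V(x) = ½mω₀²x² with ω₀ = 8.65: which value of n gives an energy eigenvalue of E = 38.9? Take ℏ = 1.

Invert E_n = (n + ½)ℏω₀: n = E/ℏω₀ − ½ = 3.997, so n = 4.

n = 4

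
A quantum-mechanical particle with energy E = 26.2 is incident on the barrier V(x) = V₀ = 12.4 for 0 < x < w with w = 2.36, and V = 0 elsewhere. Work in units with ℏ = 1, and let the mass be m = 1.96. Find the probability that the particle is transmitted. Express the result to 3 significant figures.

Above the barrier the interior wavenumber is k₂ = √(2m(E − V₀))/ℏ = 7.355, giving phase k₂w = 17.36.
Matching at both interfaces gives T⁻¹ = 1 + V₀² sin²(k₂w) / [4E(E − V₀)] = 1.106, hence T = 0.904.

T = 0.904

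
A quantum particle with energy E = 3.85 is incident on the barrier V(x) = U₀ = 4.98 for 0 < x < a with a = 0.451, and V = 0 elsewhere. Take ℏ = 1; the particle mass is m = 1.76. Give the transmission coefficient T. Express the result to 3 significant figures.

T = 0.400

Since E < U₀ the interior solution is evanescent with decay constant κ = √(2m(U₀ − E))/ℏ = 1.994.
κa = 0.8995, sinh(κa) = 1.026.
The exact tunnelling result is T⁻¹ = 1 + U₀² sinh²(κa) / [4E(U₀ − E)] = 2.500, so T = 0.400.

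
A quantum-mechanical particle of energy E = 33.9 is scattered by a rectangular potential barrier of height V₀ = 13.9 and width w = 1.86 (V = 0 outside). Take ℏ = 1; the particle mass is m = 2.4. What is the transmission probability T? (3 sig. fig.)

E > V₀: inside the barrier k₂ = √(2m(E − V₀))/ℏ = 9.798, k₂w = 18.22.
Matching at both interfaces gives T⁻¹ = 1 + V₀² sin²(k₂w) / [4E(E − V₀)] = 1.024, hence T = 0.976.

T = 0.976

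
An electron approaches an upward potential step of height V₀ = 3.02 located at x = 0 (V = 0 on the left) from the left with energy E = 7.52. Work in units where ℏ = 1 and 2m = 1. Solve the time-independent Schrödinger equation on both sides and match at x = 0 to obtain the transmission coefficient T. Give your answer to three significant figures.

T = 0.984

The wavenumbers are k₁ = √(2mE)/ℏ = 2.742 on the left and k₂ = √(2m(E − V₀))/ℏ = 2.121 on the right.
Matching ψ and ψ′ at x = 0 gives r = (k₁ − k₂)/(k₁ + k₂), so R = r² = 0.01630 and T = 1 − R = 0.9837.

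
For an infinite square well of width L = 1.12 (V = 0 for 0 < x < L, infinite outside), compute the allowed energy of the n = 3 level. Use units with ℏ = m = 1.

E = 35.4

Requiring ψ(0) = ψ(L) = 0 quantises k = nπ/L, hence E_n = ℏ²k²/2m = n²π²ℏ²/(2mL²).
E_3 = 3² × π² / (2 × 1 × 1.12²) = 35.41.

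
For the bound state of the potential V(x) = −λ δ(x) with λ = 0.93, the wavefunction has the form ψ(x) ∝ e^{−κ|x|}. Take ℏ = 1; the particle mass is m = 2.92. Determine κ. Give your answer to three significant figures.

Integrate −(ℏ²/2m)ψ'' − λδ(x)ψ = Eψ from −ε to +ε: the ψ'' term gives ψ'(0⁺) − ψ'(0⁻) and the δ term gives −(2mλ/ℏ²)ψ(0).
With ψ ∝ e^{−κ|x|} this yields −2κ = −2mλ/ℏ², so κ = mλ/ℏ² = 2.716.

κ = 2.72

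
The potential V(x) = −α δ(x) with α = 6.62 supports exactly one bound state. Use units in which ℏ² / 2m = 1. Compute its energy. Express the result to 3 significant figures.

E = -11.0

For x ≠ 0 the bound state is ψ ∝ e^{−κ|x|}; integrating the TISE across the delta gives the cusp condition 2κ = 2mα/ℏ², so κ = 3.310.
Then E = −ℏ²κ²/(2m) = −mα²/(2ℏ²) = -10.96.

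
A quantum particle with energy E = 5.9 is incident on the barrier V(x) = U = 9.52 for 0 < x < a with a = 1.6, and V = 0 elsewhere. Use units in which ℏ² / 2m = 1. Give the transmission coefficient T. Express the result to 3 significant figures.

T = 0.00852

Since E < U the interior solution is evanescent with decay constant κ = √(2m(U − E))/ℏ = 1.903.
κa = 3.044, sinh(κa) = 10.47.
Matching ψ, ψ′ at both faces gives T = [1 + U² sinh²(κa) / (4E(U − E))]⁻¹ = 1/117.4 = 0.00852.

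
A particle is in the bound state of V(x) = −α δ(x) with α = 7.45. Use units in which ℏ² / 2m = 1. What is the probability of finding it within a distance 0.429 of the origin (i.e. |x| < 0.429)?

The normalised bound state is ψ = √κ e^{−κ|x|} with κ = mα/ℏ² = 3.725.
P(|x| < d) = ∫_{−d}^{d} κ e^{−2κ|x|} dx = 1 − e^{−2κd} = 1 − e^{−3.196} = 0.9591.

P = 0.959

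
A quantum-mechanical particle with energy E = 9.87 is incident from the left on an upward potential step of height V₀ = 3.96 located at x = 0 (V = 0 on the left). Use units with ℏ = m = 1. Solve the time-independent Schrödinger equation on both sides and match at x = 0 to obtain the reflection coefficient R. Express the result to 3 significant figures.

The wavenumbers are k₁ = √(2mE)/ℏ = 4.443 on the left and k₂ = √(2m(E − V₀))/ℏ = 3.438 on the right.
Continuity of ψ and ψ′ at the step yields the reflection amplitude r = (k₁ − k₂)/(k₁ + k₂) = 0.1275; thus R = |r|² = 0.01626, T = 0.9837.

R = 0.0163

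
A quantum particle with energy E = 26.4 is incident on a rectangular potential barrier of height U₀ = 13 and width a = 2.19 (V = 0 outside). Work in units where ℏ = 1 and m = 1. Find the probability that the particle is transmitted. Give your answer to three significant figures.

Above the barrier the interior wavenumber is k₂ = √(2m(E − U₀))/ℏ = 5.177, giving phase k₂a = 11.34.
T = [1 + U₀² sin²(k₂a) / (4E(E − U₀))]⁻¹ = 1/1.106 = 0.904.

T = 0.904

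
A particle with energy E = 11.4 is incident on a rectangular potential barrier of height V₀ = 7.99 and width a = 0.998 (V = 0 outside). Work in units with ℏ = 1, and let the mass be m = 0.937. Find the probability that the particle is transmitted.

E > V₀: inside the barrier k₂ = √(2m(E − V₀))/ℏ = 2.528, k₂a = 2.523.
T = [1 + V₀² sin²(k₂a) / (4E(E − V₀))]⁻¹ = 1/1.138 = 0.879.

T = 0.879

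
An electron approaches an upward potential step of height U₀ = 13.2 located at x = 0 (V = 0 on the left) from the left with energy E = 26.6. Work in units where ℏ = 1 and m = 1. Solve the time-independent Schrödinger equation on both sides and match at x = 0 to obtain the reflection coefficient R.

The wavenumbers are k₁ = √(2mE)/ℏ = 7.294 on the left and k₂ = √(2m(E − U₀))/ℏ = 5.177 on the right.
Continuity of ψ and ψ′ at the step yields the reflection amplitude r = (k₁ − k₂)/(k₁ + k₂) = 0.1698; thus R = |r|² = 0.02882, T = 0.9712.

R = 0.0288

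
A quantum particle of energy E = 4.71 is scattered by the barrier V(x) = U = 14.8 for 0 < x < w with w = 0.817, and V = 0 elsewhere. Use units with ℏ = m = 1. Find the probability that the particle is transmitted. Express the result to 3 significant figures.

T = 0.00225

Since E < U the interior solution is evanescent with decay constant κ = √(2m(U − E))/ℏ = 4.492.
κw = 3.670, sinh(κw) = 19.62.
The exact tunnelling result is T⁻¹ = 1 + U² sinh²(κw) / [4E(U − E)] = 444.4, so T = 0.00225.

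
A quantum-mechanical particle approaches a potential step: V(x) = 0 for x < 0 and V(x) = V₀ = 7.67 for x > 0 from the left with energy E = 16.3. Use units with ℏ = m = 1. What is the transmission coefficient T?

T = 0.975

The wavenumbers are k₁ = √(2mE)/ℏ = 5.710 on the left and k₂ = √(2m(E − V₀))/ℏ = 4.155 on the right.
Matching ψ and ψ′ at x = 0 gives r = (k₁ − k₂)/(k₁ + k₂), so R = r² = 0.02485 and T = 1 − R = 0.9751.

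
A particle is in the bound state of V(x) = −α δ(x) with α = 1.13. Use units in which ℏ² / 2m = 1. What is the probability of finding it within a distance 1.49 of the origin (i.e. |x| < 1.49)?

P = 0.814

The normalised bound state is ψ = √κ e^{−κ|x|} with κ = mα/ℏ² = 0.5650.
P(|x| < d) = ∫_{−d}^{d} κ e^{−2κ|x|} dx = 1 − e^{−2κd} = 1 − e^{−1.684} = 0.8143.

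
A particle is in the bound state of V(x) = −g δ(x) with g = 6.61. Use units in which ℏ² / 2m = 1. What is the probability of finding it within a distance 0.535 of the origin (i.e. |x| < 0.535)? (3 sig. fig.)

P = 0.971

The normalised bound state is ψ = √κ e^{−κ|x|} with κ = mg/ℏ² = 3.305.
P(|x| < d) = ∫_{−d}^{d} κ e^{−2κ|x|} dx = 1 − e^{−2κd} = 1 − e^{−3.536} = 0.9709.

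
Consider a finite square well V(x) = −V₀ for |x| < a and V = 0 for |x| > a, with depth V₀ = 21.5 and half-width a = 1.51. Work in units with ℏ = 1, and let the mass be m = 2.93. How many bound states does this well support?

The dimensionless depth is z₀ = a√(2mV₀)/ℏ = 1.51 × √(126.0) = 16.95.
A new bound state (alternating even/odd) appears each time z₀ passes a multiple of π/2, so N = ⌊2z₀/π⌋ + 1 = ⌊10.79⌋ + 1 = 11.

N = 11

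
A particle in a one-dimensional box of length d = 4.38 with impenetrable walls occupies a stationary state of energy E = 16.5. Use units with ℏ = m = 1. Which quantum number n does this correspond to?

For an infinite well E_n = n²π²ℏ²/(2md²), so n = (d/πℏ)√(2mE).
n = (4.38/π) × √(2 × 1 × 16.5) = 8.009 → n = 8.

n = 8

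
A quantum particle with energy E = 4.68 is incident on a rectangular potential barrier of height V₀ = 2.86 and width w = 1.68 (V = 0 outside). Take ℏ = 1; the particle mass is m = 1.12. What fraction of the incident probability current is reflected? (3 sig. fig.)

R = 0.0145

Above the barrier the interior wavenumber is k₂ = √(2m(E − V₀))/ℏ = 2.019, giving phase k₂w = 3.392.
Matching at both interfaces gives T⁻¹ = 1 + V₀² sin²(k₂w) / [4E(E − V₀)] = 1.015, hence T = 0.985.
R = 1 − T = 0.0145.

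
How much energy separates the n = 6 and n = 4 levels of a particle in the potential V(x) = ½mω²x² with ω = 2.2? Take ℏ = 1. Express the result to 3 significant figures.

ΔE = 4.40

E_n = ℏω(n + ½), so ΔE = (6 − 4) ℏω = 2 × 2.2 = 4.400.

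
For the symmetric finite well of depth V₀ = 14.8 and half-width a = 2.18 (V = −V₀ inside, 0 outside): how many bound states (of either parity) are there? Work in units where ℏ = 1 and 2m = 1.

Define the well-strength parameter z₀ = (a/ℏ)√(2mV₀) = 2.18 × √(2·0.5·14.8) = 8.387.
The even/odd transcendental equations gain one root per π/2 in z₀, giving N = 1 + ⌊2z₀/π⌋ = 1 + ⌊5.339⌋ = 6.

N = 6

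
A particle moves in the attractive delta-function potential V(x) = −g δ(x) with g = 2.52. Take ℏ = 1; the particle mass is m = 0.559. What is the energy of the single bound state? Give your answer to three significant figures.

E = -1.77

For x ≠ 0 the bound state is ψ ∝ e^{−κ|x|}; integrating the TISE across the delta gives the cusp condition 2κ = 2mg/ℏ², so κ = 1.409.
Then E = −ℏ²κ²/(2m) = −mg²/(2ℏ²) = -1.775.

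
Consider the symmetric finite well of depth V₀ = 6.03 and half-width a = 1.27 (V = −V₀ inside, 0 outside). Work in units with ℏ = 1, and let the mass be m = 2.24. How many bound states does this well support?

The dimensionless depth is z₀ = a√(2mV₀)/ℏ = 1.27 × √(27.01) = 6.601.
A new bound state (alternating even/odd) appears each time z₀ passes a multiple of π/2, so N = ⌊2z₀/π⌋ + 1 = ⌊4.202⌋ + 1 = 5.

N = 5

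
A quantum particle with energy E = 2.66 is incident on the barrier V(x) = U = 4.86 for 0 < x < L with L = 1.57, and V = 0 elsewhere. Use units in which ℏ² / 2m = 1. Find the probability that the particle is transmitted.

T = 0.0369

E < U: inside the barrier ψ ∝ e^{±κx} with κ = √(2m(U − E))/ℏ = 1.483.
κL = 2.329, sinh(κL) = 5.084.
The exact tunnelling result is T⁻¹ = 1 + U² sinh²(κL) / [4E(U − E)] = 27.08, so T = 0.0369.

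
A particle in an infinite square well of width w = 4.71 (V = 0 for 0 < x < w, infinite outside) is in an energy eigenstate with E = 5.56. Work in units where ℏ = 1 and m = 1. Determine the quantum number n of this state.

For an infinite well E_n = n²π²ℏ²/(2mw²), so n = (w/πℏ)√(2mE).
n = (4.71/π) × √(2 × 1 × 5.56) = 4.999 → n = 5.

n = 5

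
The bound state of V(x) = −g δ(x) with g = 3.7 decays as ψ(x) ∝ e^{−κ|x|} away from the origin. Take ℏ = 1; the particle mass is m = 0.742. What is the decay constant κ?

κ = 2.75

Integrate −(ℏ²/2m)ψ'' − gδ(x)ψ = Eψ from −ε to +ε: the ψ'' term gives ψ'(0⁺) − ψ'(0⁻) and the δ term gives −(2mg/ℏ²)ψ(0).
With ψ ∝ e^{−κ|x|} this yields −2κ = −2mg/ℏ², so κ = mg/ℏ² = 2.745.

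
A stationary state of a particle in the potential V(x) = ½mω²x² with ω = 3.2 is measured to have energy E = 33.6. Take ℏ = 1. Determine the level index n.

n = 10

Invert E_n = (n + ½)ℏω: n = E/ℏω − ½ = 10.000, so n = 10.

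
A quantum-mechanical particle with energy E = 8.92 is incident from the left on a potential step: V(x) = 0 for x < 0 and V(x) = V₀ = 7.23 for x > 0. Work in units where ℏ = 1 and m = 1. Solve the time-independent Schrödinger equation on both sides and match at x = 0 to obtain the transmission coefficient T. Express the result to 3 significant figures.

T = 0.845

On each side the TISE gives plane waves with k = √(2m(E − V))/ℏ: k₁ = √(2·1·8.92) = 4.224, k₂ = √(2·1·1.69) = 1.838.
Matching ψ and ψ′ at x = 0 gives r = (k₁ − k₂)/(k₁ + k₂), so R = r² = 0.1548 and T = 1 − R = 0.8452.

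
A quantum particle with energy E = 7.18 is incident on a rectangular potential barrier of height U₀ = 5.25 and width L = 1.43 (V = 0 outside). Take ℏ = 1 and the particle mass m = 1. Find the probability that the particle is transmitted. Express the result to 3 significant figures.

E > U₀: inside the barrier k₂ = √(2m(E − U₀))/ℏ = 1.965, k₂L = 2.810.
T = [1 + U₀² sin²(k₂L) / (4E(E − U₀))]⁻¹ = 1/1.053 = 0.950.

T = 0.950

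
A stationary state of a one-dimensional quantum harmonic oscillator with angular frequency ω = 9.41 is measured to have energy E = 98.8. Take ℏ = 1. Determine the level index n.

n = 10

Invert E_n = (n + ½)ℏω: n = E/ℏω − ½ = 9.999, so n = 10.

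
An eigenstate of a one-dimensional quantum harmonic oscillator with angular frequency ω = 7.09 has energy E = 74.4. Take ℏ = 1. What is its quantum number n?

n = 10

E_n = ℏω(n + ½) ⇒ n = E/(ℏω) − ½ = 74.4/7.09 − 0.5 = 9.994 → n = 10.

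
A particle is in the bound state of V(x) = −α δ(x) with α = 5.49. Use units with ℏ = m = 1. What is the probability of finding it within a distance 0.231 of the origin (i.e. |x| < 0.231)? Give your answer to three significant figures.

P = 0.921

The normalised bound state is ψ = √κ e^{−κ|x|} with κ = mα/ℏ² = 5.490.
P(|x| < d) = ∫_{−d}^{d} κ e^{−2κ|x|} dx = 1 − e^{−2κd} = 1 − e^{−2.536} = 0.9208.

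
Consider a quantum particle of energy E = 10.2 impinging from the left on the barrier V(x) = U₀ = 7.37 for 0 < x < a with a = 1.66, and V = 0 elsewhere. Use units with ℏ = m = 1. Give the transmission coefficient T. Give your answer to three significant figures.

T = 0.803

E > U₀: inside the barrier k₂ = √(2m(E − U₀))/ℏ = 2.379, k₂a = 3.949.
Matching at both interfaces gives T⁻¹ = 1 + U₀² sin²(k₂a) / [4E(E − U₀)] = 1.246, hence T = 0.803.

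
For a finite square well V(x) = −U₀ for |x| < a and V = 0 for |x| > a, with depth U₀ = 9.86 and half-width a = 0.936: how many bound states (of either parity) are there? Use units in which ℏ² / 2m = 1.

N = 2

Define the well-strength parameter z₀ = (a/ℏ)√(2mU₀) = 0.936 × √(2·0.5·9.86) = 2.939.
A new bound state (alternating even/odd) appears each time z₀ passes a multiple of π/2, so N = ⌊2z₀/π⌋ + 1 = ⌊1.871⌋ + 1 = 2.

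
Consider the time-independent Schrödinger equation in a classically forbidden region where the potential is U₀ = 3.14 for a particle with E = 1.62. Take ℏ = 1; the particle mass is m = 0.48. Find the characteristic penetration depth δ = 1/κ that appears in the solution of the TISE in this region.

δ = 0.828

Since E < U₀ the TISE in this region is ψ'' = κ²ψ with κ = √(2m(U₀ − E))/ℏ.
κ = √(2 × 0.48 × 1.52) = 1.208. The penetration depth is δ = 1/κ = 0.828.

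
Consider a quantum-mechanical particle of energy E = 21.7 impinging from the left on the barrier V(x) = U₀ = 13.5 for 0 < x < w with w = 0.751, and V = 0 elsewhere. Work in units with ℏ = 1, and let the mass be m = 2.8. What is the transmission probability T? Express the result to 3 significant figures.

T = 0.819

E > U₀: inside the barrier k₂ = √(2m(E − U₀))/ℏ = 6.776, k₂w = 5.089.
T = [1 + U₀² sin²(k₂w) / (4E(E − U₀))]⁻¹ = 1/1.221 = 0.819.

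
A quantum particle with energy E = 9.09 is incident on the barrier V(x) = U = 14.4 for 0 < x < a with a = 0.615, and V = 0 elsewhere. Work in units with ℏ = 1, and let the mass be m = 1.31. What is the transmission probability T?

E < U: inside the barrier ψ ∝ e^{±κx} with κ = √(2m(U − E))/ℏ = 3.730.
κa = 2.294, sinh(κa) = 4.906.
Matching ψ, ψ′ at both faces gives T = [1 + U² sinh²(κa) / (4E(U − E))]⁻¹ = 1/26.85 = 0.0372.

T = 0.0372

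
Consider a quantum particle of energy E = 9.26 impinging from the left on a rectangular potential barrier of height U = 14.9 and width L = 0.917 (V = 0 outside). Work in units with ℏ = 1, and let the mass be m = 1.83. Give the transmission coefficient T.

Since E < U the interior solution is evanescent with decay constant κ = √(2m(U − E))/ℏ = 4.543.
κL = 4.166, sinh(κL) = 32.23.
Matching ψ, ψ′ at both faces gives T = [1 + U² sinh²(κL) / (4E(U − E))]⁻¹ = 1/1105 = 0.000905.

T = 0.000905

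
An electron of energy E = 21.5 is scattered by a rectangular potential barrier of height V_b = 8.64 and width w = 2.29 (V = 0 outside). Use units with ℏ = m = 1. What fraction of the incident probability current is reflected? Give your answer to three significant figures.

Above the barrier the interior wavenumber is k₂ = √(2m(E − V_b))/ℏ = 5.071, giving phase k₂w = 11.61.
Matching at both interfaces gives T⁻¹ = 1 + V_b² sin²(k₂w) / [4E(E − V_b)] = 1.045, hence T = 0.957.
R = 1 − T = 0.0429.

R = 0.0429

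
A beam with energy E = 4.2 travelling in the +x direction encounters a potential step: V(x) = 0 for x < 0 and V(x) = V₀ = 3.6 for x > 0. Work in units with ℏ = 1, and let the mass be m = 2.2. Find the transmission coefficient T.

The wavenumbers are k₁ = √(2mE)/ℏ = 4.299 on the left and k₂ = √(2m(E − V₀))/ℏ = 1.625 on the right.
Continuity of ψ and ψ′ at the step yields the reflection amplitude r = (k₁ − k₂)/(k₁ + k₂) = 0.4514; thus R = |r|² = 0.2038, T = 0.7962.

T = 0.796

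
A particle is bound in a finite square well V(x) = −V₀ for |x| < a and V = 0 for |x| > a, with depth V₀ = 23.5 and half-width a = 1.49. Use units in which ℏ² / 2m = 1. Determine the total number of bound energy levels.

N = 5

The dimensionless depth is z₀ = a√(2mV₀)/ℏ = 1.49 × √(23.50) = 7.223.
The even/odd transcendental equations gain one root per π/2 in z₀, giving N = 1 + ⌊2z₀/π⌋ = 1 + ⌊4.598⌋ = 5.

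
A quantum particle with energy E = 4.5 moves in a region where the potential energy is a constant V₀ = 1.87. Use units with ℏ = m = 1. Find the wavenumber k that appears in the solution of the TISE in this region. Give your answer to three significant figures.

k = 2.29

With E > V₀ the solution is oscillatory, ψ ∝ e^{±ikx} with k = √(2m(E − V₀))/ℏ.
k = √(2 × 1 × 2.63) = 2.293.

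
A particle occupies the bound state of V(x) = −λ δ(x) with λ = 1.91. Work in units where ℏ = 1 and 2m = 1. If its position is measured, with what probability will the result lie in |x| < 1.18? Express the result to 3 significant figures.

The normalised bound state is ψ = √κ e^{−κ|x|} with κ = mλ/ℏ² = 0.9550.
P(|x| < d) = ∫_{−d}^{d} κ e^{−2κ|x|} dx = 1 − e^{−2κd} = 1 − e^{−2.254} = 0.8950.

P = 0.895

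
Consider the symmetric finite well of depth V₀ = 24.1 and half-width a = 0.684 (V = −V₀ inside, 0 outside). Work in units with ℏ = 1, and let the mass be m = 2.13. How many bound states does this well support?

The dimensionless depth is z₀ = a√(2mV₀)/ℏ = 0.684 × √(102.7) = 6.931.
A new bound state (alternating even/odd) appears each time z₀ passes a multiple of π/2, so N = ⌊2z₀/π⌋ + 1 = ⌊4.412⌋ + 1 = 5.

N = 5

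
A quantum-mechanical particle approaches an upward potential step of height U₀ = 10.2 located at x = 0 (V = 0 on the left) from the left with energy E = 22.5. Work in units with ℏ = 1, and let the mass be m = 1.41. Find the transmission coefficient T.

T = 0.978

On each side the TISE gives plane waves with k = √(2m(E − V))/ℏ: k₁ = √(2·1.41·22.5) = 7.966, k₂ = √(2·1.41·12.3) = 5.889.
Continuity of ψ and ψ′ at the step yields the reflection amplitude r = (k₁ − k₂)/(k₁ + k₂) = 0.1498; thus R = |r|² = 0.02245, T = 0.9775.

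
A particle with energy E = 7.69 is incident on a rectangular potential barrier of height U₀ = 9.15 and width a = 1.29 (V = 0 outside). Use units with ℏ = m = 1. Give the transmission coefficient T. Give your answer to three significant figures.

T = 0.0261

E < U₀: inside the barrier ψ ∝ e^{±κx} with κ = √(2m(U₀ − E))/ℏ = 1.709.
κa = 2.204, sinh(κa) = 4.477.
The exact tunnelling result is T⁻¹ = 1 + U₀² sinh²(κa) / [4E(U₀ − E)] = 38.37, so T = 0.0261.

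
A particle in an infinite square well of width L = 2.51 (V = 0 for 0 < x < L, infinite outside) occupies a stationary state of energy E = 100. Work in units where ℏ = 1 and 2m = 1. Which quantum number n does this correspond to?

n = 8

From E_n = n²π²ℏ²/(2mL²) invert to n = √(2mL²E)/(πℏ).
n = (2.51/π) × √(2 × 0.5 × 100) = 7.990 → n = 8.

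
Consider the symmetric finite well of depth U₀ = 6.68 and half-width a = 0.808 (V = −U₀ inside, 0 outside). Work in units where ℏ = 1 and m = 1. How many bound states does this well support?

N = 2

The dimensionless depth is z₀ = a√(2mU₀)/ℏ = 0.808 × √(13.36) = 2.953.
A new bound state (alternating even/odd) appears each time z₀ passes a multiple of π/2, so N = ⌊2z₀/π⌋ + 1 = ⌊1.880⌋ + 1 = 2.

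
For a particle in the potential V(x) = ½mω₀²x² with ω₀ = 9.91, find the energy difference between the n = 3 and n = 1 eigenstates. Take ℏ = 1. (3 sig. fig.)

ΔE = 19.8

E_n = ℏω₀(n + ½), so ΔE = (3 − 1) ℏω₀ = 2 × 9.91 = 19.82.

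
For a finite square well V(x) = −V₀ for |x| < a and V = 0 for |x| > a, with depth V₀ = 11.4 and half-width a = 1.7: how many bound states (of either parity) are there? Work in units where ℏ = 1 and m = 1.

The dimensionless depth is z₀ = a√(2mV₀)/ℏ = 1.7 × √(22.80) = 8.117.
A new bound state (alternating even/odd) appears each time z₀ passes a multiple of π/2, so N = ⌊2z₀/π⌋ + 1 = ⌊5.168⌋ + 1 = 6.

N = 6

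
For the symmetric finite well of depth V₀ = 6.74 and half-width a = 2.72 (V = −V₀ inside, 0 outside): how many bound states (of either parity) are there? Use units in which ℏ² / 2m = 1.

N = 5

Define the well-strength parameter z₀ = (a/ℏ)√(2mV₀) = 2.72 × √(2·0.5·6.74) = 7.062.
A new bound state (alternating even/odd) appears each time z₀ passes a multiple of π/2, so N = ⌊2z₀/π⌋ + 1 = ⌊4.496⌋ + 1 = 5.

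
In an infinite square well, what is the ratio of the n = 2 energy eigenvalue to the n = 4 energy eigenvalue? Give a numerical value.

E_n = n²π²ℏ²/(2mL²) so the ratio is n₂²/n₁² = 4/16 = 0.25.

0.25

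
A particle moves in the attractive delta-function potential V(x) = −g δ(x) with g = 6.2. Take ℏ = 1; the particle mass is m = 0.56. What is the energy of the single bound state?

For x ≠ 0 the bound state is ψ ∝ e^{−κ|x|}; integrating the TISE across the delta gives the cusp condition 2κ = 2mg/ℏ², so κ = 3.472.
Then E = −ℏ²κ²/(2m) = −mg²/(2ℏ²) = -10.76.

E = -10.8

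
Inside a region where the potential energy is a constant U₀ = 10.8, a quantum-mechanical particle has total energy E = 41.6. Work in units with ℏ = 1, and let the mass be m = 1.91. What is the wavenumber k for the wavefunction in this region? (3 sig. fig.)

k = 10.8

With E > U₀ the solution is oscillatory, ψ ∝ e^{±ikx} with k = √(2m(E − U₀))/ℏ.
k = √(2 × 1.91 × 30.8) = 10.85.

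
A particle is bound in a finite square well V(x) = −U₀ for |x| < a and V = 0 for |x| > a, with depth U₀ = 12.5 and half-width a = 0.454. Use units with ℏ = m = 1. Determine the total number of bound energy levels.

N = 2

The dimensionless depth is z₀ = a√(2mU₀)/ℏ = 0.454 × √(25.00) = 2.270.
The even/odd transcendental equations gain one root per π/2 in z₀, giving N = 1 + ⌊2z₀/π⌋ = 1 + ⌊1.445⌋ = 2.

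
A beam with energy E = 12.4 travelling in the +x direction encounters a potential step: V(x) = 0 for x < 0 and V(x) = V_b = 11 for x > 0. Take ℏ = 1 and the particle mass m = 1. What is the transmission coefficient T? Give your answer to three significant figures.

On each side the TISE gives plane waves with k = √(2m(E − V))/ℏ: k₁ = √(2·1·12.4) = 4.980, k₂ = √(2·1·1.4) = 1.673.
Continuity of ψ and ψ′ at the step yields the reflection amplitude r = (k₁ − k₂)/(k₁ + k₂) = 0.4970; thus R = |r|² = 0.2470, T = 0.7530.

T = 0.753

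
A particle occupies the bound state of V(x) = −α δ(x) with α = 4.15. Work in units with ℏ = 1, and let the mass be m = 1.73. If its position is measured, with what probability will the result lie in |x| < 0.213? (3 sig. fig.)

The normalised bound state is ψ = √κ e^{−κ|x|} with κ = mα/ℏ² = 7.180.
P(|x| < d) = ∫_{−d}^{d} κ e^{−2κ|x|} dx = 1 − e^{−2κd} = 1 − e^{−3.058} = 0.9530.

P = 0.953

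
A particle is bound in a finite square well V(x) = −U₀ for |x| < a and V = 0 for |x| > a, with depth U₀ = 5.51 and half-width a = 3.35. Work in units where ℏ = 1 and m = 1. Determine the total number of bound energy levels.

N = 8

Define the well-strength parameter z₀ = (a/ℏ)√(2mU₀) = 3.35 × √(2·1·5.51) = 11.12.
The even/odd transcendental equations gain one root per π/2 in z₀, giving N = 1 + ⌊2z₀/π⌋ = 1 + ⌊7.080⌋ = 8.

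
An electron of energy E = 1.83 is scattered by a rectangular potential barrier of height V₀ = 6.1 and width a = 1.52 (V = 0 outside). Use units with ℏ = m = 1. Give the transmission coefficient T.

T = 0.000466

Since E < V₀ the interior solution is evanescent with decay constant κ = √(2m(V₀ − E))/ℏ = 2.922.
κa = 4.442, sinh(κa) = 42.46.
Matching ψ, ψ′ at both faces gives T = [1 + V₀² sinh²(κa) / (4E(V₀ − E))]⁻¹ = 1/2148 = 0.000466.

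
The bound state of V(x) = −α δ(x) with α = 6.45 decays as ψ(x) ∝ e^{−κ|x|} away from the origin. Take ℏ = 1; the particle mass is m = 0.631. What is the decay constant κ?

Integrate −(ℏ²/2m)ψ'' − αδ(x)ψ = Eψ from −ε to +ε: the ψ'' term gives ψ'(0⁺) − ψ'(0⁻) and the δ term gives −(2mα/ℏ²)ψ(0).
With ψ ∝ e^{−κ|x|} this yields −2κ = −2mα/ℏ², so κ = mα/ℏ² = 4.070.

κ = 4.07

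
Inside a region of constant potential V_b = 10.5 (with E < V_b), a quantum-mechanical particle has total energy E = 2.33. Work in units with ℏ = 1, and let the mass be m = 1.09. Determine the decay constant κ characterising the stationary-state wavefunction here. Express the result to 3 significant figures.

κ = 4.22

Since E < V_b the TISE in this region is ψ'' = κ²ψ with κ = √(2m(V_b − E))/ℏ.
κ = √(2 × 1.09 × 8.17) = 4.220.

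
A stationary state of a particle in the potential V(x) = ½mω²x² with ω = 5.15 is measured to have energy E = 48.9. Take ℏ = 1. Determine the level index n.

n = 9

E_n = ℏω(n + ½) ⇒ n = E/(ℏω) − ½ = 48.9/5.15 − 0.5 = 8.995 → n = 9.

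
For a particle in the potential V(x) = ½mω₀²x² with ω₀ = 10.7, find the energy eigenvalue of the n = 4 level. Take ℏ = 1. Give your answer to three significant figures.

E = 48.2

The oscillator eigenvalues are E_n = ℏω₀(n + ½), so E_4 = 10.7 × 4.5 = 48.15.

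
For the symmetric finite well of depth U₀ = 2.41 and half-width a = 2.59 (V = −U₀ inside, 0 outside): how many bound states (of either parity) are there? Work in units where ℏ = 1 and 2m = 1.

N = 3

Define the well-strength parameter z₀ = (a/ℏ)√(2mU₀) = 2.59 × √(2·0.5·2.41) = 4.021.
The even/odd transcendental equations gain one root per π/2 in z₀, giving N = 1 + ⌊2z₀/π⌋ = 1 + ⌊2.560⌋ = 3.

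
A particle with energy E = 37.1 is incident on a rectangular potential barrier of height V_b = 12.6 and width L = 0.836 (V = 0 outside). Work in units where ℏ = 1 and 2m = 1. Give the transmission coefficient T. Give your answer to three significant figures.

E > V_b: inside the barrier k₂ = √(2m(E − V_b))/ℏ = 4.950, k₂L = 4.138.
Matching at both interfaces gives T⁻¹ = 1 + V_b² sin²(k₂L) / [4E(E − V_b)] = 1.031, hence T = 0.970.

T = 0.970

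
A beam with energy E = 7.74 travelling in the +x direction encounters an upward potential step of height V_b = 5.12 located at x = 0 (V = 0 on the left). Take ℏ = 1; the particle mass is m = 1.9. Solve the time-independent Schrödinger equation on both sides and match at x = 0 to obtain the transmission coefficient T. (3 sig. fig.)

On each side the TISE gives plane waves with k = √(2m(E − V))/ℏ: k₁ = √(2·1.9·7.74) = 5.423, k₂ = √(2·1.9·2.62) = 3.155.
Continuity of ψ and ψ′ at the step yields the reflection amplitude r = (k₁ − k₂)/(k₁ + k₂) = 0.2644; thus R = |r|² = 0.06989, T = 0.9301.

T = 0.930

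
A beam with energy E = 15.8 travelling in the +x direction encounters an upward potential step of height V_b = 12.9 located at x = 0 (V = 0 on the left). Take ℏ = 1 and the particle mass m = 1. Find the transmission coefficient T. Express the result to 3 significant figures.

T = 0.840

On each side the TISE gives plane waves with k = √(2m(E − V))/ℏ: k₁ = √(2·1·15.8) = 5.621, k₂ = √(2·1·2.9) = 2.408.
Matching ψ and ψ′ at x = 0 gives r = (k₁ − k₂)/(k₁ + k₂), so R = r² = 0.1601 and T = 1 − R = 0.8399.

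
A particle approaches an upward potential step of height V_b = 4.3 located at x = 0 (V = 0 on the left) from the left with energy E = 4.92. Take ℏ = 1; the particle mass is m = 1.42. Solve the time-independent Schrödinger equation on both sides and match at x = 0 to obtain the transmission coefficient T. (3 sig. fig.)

T = 0.773

On each side the TISE gives plane waves with k = √(2m(E − V))/ℏ: k₁ = √(2·1.42·4.92) = 3.738, k₂ = √(2·1.42·0.62) = 1.327.
Continuity of ψ and ψ′ at the step yields the reflection amplitude r = (k₁ − k₂)/(k₁ + k₂) = 0.4760; thus R = |r|² = 0.2266, T = 0.7734.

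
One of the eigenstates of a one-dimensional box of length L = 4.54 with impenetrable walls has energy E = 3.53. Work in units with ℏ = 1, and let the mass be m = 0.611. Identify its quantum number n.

n = 3

From E_n = n²π²ℏ²/(2mL²) invert to n = √(2mL²E)/(πℏ).
n = (4.54/π) × √(2 × 0.611 × 3.53) = 3.001 → n = 3.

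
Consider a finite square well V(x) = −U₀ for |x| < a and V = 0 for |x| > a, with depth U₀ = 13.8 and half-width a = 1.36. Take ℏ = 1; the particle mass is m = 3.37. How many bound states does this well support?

Define the well-strength parameter z₀ = (a/ℏ)√(2mU₀) = 1.36 × √(2·3.37·13.8) = 13.12.
A new bound state (alternating even/odd) appears each time z₀ passes a multiple of π/2, so N = ⌊2z₀/π⌋ + 1 = ⌊8.350⌋ + 1 = 9.

N = 9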